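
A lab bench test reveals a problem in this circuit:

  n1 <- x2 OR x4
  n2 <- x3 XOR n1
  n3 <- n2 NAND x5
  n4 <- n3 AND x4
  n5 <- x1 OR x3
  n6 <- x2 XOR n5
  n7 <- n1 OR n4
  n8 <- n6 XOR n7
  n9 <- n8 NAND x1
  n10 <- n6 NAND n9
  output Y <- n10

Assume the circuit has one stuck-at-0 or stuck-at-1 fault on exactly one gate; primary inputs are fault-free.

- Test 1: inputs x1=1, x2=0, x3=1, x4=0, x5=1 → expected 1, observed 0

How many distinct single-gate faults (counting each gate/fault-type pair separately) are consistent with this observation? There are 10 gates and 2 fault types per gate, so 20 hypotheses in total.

6

Fault-free: n1=0, n2=1, n3=0, n4=0, n5=1, n6=1, n7=0, n8=1, n9=0, n10=1 → 1. Observed 0.
  n1: stuck-at-1 ✓; others ✗
  n2: none of the 2 fault types match ✗
  n3: none of the 2 fault types match ✗
  n4: stuck-at-1 ✓; others ✗
  n5: none of the 2 fault types match ✗
  n6: none of the 2 fault types match ✗
  n7: stuck-at-1 ✓; others ✗
  n8: stuck-at-0 ✓; others ✗
  n9: stuck-at-1 ✓; others ✗
  n10: stuck-at-0 ✓; others ✗
Consistent faults: {n1 stuck-at-1, n4 stuck-at-1, n7 stuck-at-1, n8 stuck-at-0, n9 stuck-at-1, n10 stuck-at-0} — 6 in all.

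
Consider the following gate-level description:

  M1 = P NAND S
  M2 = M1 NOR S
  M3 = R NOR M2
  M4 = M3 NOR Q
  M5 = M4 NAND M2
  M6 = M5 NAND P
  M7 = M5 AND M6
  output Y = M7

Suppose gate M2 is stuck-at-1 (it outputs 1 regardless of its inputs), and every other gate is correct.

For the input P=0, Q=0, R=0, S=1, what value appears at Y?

Propagate with M2 forced: M1=1, M2=1 [stuck-at-1], M3=0, M4=1, M5=0, M6=1, M7=0.
So Y = 0. (Without the fault it would be 1.)

0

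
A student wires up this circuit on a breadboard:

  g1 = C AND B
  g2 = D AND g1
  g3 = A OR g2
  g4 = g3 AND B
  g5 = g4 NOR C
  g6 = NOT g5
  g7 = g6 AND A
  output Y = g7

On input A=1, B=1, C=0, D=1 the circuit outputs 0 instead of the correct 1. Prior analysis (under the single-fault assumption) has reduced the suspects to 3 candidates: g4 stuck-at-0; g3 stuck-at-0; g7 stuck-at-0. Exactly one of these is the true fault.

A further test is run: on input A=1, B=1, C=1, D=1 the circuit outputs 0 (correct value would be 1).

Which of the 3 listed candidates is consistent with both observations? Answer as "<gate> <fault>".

g7 stuck-at-0

Evaluate each candidate on input A=1, B=1, C=1, D=1:
  g4 stuck-at-0: g1=1, g2=1, g3=1, g4=0 [stuck-at-0], g5=0, g6=1, g7=1 → 1 — eliminated
  g3 stuck-at-0: g1=1, g2=1, g3=0 [stuck-at-0], g4=0, g5=0, g6=1, g7=1 → 1 — eliminated
  g7 stuck-at-0: g1=1, g2=1, g3=1, g4=1, g5=0, g6=1, g7=0 [stuck-at-0] → 0 — matches
Only g7 stuck-at-0 reproduces the observed 0.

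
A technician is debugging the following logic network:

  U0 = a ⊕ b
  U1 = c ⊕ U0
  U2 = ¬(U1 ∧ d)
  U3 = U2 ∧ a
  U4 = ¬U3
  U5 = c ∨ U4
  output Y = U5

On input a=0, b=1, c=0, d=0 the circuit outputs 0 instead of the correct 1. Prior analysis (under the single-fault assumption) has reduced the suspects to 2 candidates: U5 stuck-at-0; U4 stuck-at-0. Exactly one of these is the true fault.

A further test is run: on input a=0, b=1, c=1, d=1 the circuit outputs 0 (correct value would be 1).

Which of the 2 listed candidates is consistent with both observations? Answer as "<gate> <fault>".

Evaluate each candidate on input a=0, b=1, c=1, d=1:
  U5 stuck-at-0: U0=1, U1=0, U2=1, U3=0, U4=1, U5=0 [stuck-at-0] → 0 — matches
  U4 stuck-at-0: U0=1, U1=0, U2=1, U3=0, U4=0 [stuck-at-0], U5=1 → 1 — eliminated
Only U5 stuck-at-0 reproduces the observed 0.

U5 stuck-at-0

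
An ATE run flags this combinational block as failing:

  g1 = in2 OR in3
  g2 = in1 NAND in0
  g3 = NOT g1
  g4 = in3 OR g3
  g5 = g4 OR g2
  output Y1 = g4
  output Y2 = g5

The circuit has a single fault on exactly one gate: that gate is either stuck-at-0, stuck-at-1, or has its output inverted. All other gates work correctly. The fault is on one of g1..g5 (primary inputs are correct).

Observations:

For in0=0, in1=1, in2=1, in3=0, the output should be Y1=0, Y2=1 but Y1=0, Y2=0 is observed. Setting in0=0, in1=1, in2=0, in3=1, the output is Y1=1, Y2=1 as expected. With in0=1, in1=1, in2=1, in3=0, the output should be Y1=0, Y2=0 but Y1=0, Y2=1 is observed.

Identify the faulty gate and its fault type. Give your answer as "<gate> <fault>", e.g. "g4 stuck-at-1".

g2 inverted output

Fault-free values for test 1 (in0=0, in1=1, in2=1, in3=0): g1=1, g2=1, g3=0, g4=0, g5=1, giving Y1=0, Y2=1. Observed Y1=0, Y2=0.
Test 1: faults giving observed Y1=0, Y2=0 are {g2 stuck-at-0, g2 inverted output, g5 stuck-at-0, g5 inverted output}.
Test 2 (in0=0, in1=1, in2=0, in3=1): fault-free g1=1, g2=1, g3=0, g4=1, g5=1 → Y1=1, Y2=1; observed Y1=1, Y2=1. Eliminates g5 stuck-at-0, g5 inverted output.
Test 3 (in0=1, in1=1, in2=1, in3=0): fault-free g1=1, g2=0, g3=0, g4=0, g5=0 → Y1=0, Y2=0; observed Y1=0, Y2=1. Eliminates g2 stuck-at-0.
Only g2 inverted output is consistent with every test.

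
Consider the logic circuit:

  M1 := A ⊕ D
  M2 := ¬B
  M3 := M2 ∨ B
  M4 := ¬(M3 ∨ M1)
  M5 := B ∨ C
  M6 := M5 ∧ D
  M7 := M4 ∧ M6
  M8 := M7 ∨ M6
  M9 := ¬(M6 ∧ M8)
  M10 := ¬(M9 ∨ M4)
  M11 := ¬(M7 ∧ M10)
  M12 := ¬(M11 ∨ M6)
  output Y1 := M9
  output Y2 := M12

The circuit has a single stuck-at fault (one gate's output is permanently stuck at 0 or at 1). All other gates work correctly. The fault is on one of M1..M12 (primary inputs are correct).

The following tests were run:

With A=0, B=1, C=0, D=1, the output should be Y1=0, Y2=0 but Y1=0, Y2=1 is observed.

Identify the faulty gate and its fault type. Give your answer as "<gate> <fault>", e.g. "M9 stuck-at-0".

Fault-free values for test 1 (A=0, B=1, C=0, D=1): M1=1, M2=0, M3=1, M4=0, M5=1, M6=1, M7=0, M8=1, M9=0, M10=1, M11=1, M12=0, giving Y1=0, Y2=0. Observed Y1=0, Y2=1.
Test 1: faults giving observed Y1=0, Y2=1 are {M12 stuck-at-1}.
Only M12 stuck-at-1 is consistent with every test.

M12 stuck-at-1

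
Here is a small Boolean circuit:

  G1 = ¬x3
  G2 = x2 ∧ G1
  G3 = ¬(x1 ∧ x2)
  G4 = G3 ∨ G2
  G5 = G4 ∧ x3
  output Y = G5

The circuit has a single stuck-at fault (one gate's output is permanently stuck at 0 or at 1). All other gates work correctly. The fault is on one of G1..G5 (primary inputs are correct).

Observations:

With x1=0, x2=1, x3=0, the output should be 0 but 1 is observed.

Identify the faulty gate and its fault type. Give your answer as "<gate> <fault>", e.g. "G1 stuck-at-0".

G5 stuck-at-1

Fault-free values for test 1 (x1=0, x2=1, x3=0): G1=1, G2=1, G3=1, G4=1, G5=0, giving Y=0. Observed 1.
Test 1: faults giving observed 1 are {G5 stuck-at-1}.
Only G5 stuck-at-1 is consistent with every test.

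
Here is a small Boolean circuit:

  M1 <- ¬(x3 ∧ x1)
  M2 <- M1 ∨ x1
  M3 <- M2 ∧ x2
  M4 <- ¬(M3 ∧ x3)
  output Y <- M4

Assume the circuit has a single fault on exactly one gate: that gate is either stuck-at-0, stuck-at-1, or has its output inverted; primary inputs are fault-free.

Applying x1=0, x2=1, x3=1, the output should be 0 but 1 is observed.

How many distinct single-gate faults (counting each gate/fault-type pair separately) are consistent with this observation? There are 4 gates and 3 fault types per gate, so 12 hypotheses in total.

Fault-free: M1=1, M2=1, M3=1, M4=0 → 0. Observed 1.
  M1 stuck-at-0: output 1 ✓
  M1 stuck-at-1: output 0 ✗
  M1 inverted output: output 1 ✓
  M2 stuck-at-0: output 1 ✓
  M2 stuck-at-1: output 0 ✗
  M2 inverted output: output 1 ✓
  M3 stuck-at-0: output 1 ✓
  M3 stuck-at-1: output 0 ✗
  M3 inverted output: output 1 ✓
  M4 stuck-at-0: output 0 ✗
  M4 stuck-at-1: output 1 ✓
  M4 inverted output: output 1 ✓
Consistent faults: {M1 stuck-at-0, M1 inverted output, M2 stuck-at-0, M2 inverted output, M3 stuck-at-0, M3 inverted output, M4 stuck-at-1, M4 inverted output} — 8 in all.

8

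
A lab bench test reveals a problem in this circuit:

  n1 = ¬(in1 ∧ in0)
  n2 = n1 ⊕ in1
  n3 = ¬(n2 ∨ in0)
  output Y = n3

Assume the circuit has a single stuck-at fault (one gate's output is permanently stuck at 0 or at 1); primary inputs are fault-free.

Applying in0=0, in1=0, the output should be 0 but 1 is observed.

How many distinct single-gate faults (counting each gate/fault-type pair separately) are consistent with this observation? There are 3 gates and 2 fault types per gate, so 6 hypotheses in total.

3

Fault-free: n1=1, n2=1, n3=0 → 0. Observed 1.
  n1 stuck-at-0: output 1 ✓
  n1 stuck-at-1: output 0 ✗
  n2 stuck-at-0: output 1 ✓
  n2 stuck-at-1: output 0 ✗
  n3 stuck-at-0: output 0 ✗
  n3 stuck-at-1: output 1 ✓
Consistent faults: {n1 stuck-at-0, n2 stuck-at-0, n3 stuck-at-1} — 3 in all.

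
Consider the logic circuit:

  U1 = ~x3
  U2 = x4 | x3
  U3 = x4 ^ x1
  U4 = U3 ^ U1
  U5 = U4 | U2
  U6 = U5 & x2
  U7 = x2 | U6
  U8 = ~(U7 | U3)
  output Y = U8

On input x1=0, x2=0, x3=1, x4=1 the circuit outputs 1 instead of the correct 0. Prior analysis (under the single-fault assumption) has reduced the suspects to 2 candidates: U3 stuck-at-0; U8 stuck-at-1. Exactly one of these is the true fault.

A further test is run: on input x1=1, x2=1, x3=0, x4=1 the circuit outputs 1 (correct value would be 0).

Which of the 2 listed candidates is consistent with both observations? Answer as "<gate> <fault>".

U8 stuck-at-1

Evaluate each candidate on input x1=1, x2=1, x3=0, x4=1:
  U3 stuck-at-0: U1=1, U2=1, U3=0 [stuck-at-0], U4=1, U5=1, U6=1, U7=1, U8=0 → 0 — eliminated
  U8 stuck-at-1: U1=1, U2=1, U3=0, U4=1, U5=1, U6=1, U7=1, U8=1 [stuck-at-1] → 1 — matches
Only U8 stuck-at-1 reproduces the observed 1.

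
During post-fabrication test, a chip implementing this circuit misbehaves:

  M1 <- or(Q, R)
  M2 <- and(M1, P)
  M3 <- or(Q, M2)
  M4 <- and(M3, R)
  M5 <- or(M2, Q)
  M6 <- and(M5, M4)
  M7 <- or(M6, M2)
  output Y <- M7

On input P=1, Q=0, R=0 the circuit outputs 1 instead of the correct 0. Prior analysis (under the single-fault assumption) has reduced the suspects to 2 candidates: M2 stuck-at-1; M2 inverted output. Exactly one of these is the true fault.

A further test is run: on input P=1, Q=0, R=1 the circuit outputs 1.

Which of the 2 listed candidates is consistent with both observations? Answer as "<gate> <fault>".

M2 stuck-at-1

Evaluate each candidate on input P=1, Q=0, R=1:
  M2 stuck-at-1: M1=1, M2=1 [stuck-at-1], M3=1, M4=1, M5=1, M6=1, M7=1 → 1 — matches
  M2 inverted output: M1=1, M2=0 [inverted output], M3=0, M4=0, M5=0, M6=0, M7=0 → 0 — eliminated
Only M2 stuck-at-1 reproduces the observed 1.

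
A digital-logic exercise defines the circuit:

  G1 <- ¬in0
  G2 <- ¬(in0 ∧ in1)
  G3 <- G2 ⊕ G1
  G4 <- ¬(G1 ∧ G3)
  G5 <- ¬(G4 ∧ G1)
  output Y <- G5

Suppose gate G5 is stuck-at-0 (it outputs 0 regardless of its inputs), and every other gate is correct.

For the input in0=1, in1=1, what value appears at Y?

Propagate with G5 forced: G1=0, G2=0, G3=0, G4=1, G5=0 [stuck-at-0].
So Y = 0. (Without the fault it would be 1.)

0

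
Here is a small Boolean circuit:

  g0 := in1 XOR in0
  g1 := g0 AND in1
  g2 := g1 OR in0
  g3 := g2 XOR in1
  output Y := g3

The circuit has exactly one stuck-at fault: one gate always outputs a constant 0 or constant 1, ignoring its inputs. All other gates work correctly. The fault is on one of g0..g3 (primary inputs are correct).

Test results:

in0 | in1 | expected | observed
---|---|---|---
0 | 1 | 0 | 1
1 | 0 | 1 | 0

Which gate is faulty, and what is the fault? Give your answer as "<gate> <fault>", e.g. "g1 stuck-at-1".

Fault-free values for test 1 (in0=0, in1=1): g0=1, g1=1, g2=1, g3=0, giving Y=0. Observed 1.
Test 1: faults giving observed 1 are {g0 stuck-at-0, g1 stuck-at-0, g2 stuck-at-0, g3 stuck-at-1}.
Test 2 (in0=1, in1=0): fault-free g0=1, g1=0, g2=1, g3=1 → 1; observed 0. Eliminates g0 stuck-at-0, g1 stuck-at-0, g3 stuck-at-1.
Only g2 stuck-at-0 is consistent with every test.

g2 stuck-at-0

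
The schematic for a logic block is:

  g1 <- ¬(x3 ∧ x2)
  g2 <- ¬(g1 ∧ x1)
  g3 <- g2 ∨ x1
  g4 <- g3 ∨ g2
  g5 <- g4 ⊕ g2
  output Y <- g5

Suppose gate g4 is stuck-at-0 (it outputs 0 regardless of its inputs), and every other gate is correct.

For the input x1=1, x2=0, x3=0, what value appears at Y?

Propagate with g4 forced: g1=1, g2=0, g3=1, g4=0 [stuck-at-0], g5=0.
So Y = 0. (Without the fault it would be 1.)

0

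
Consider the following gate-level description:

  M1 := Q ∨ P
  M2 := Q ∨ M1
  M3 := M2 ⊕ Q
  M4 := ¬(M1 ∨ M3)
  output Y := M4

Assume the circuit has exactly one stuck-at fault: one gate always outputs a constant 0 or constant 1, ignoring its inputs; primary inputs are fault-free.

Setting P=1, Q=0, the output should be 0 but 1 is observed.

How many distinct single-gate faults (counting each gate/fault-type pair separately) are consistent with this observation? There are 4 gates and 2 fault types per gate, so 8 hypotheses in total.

Fault-free: M1=1, M2=1, M3=1, M4=0 → 0. Observed 1.
  M1 stuck-at-0: output 1 ✓
  M1 stuck-at-1: output 0 ✗
  M2 stuck-at-0: output 0 ✗
  M2 stuck-at-1: output 0 ✗
  M3 stuck-at-0: output 0 ✗
  M3 stuck-at-1: output 0 ✗
  M4 stuck-at-0: output 0 ✗
  M4 stuck-at-1: output 1 ✓
Consistent faults: {M1 stuck-at-0, M4 stuck-at-1} — 2 in all.

2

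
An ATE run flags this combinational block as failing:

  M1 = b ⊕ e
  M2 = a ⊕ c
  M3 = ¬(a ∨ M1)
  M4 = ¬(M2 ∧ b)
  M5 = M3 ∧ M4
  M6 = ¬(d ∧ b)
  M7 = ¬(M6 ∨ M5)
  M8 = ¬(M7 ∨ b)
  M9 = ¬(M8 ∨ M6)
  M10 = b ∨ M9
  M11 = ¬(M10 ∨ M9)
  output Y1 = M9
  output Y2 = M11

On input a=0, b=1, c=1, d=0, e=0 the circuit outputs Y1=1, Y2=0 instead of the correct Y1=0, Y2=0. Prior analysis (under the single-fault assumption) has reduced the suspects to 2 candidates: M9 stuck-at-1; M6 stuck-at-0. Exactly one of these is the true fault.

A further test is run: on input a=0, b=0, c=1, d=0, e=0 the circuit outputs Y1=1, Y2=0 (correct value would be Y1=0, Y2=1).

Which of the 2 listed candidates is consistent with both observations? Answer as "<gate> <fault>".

M9 stuck-at-1

Evaluate each candidate on input a=0, b=0, c=1, d=0, e=0:
  M9 stuck-at-1: M1=0, M2=1, M3=1, M4=1, M5=1, M6=1, M7=0, M8=1, M9=1 [stuck-at-1], M10=1, M11=0 → Y1=1, Y2=0 — matches
  M6 stuck-at-0: M1=0, M2=1, M3=1, M4=1, M5=1, M6=0 [stuck-at-0], M7=0, M8=1, M9=0, M10=0, M11=1 → Y1=0, Y2=1 — eliminated
Only M9 stuck-at-1 reproduces the observed Y1=1, Y2=0.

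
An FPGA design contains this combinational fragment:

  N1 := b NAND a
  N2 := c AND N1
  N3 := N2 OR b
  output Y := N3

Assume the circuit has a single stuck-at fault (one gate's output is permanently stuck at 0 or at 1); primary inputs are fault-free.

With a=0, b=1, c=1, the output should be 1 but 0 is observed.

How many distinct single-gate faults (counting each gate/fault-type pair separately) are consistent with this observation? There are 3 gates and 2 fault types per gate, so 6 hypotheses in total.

Fault-free: N1=1, N2=1, N3=1 → 1. Observed 0.
  N1 stuck-at-0: output 1 ✗
  N1 stuck-at-1: output 1 ✗
  N2 stuck-at-0: output 1 ✗
  N2 stuck-at-1: output 1 ✗
  N3 stuck-at-0: output 0 ✓
  N3 stuck-at-1: output 1 ✗
Consistent faults: {N3 stuck-at-0} — 1 in all.

1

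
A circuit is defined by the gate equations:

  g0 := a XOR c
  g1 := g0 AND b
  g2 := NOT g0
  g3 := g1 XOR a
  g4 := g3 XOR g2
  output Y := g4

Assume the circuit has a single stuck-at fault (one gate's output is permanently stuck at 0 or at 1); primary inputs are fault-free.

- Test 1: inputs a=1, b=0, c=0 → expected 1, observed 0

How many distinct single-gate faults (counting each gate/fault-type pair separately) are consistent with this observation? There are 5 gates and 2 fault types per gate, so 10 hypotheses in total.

5

Fault-free: g0=1, g1=0, g2=0, g3=1, g4=1 → 1. Observed 0.
  g0 stuck-at-0: output 0 ✓
  g0 stuck-at-1: output 1 ✗
  g1 stuck-at-0: output 1 ✗
  g1 stuck-at-1: output 0 ✓
  g2 stuck-at-0: output 1 ✗
  g2 stuck-at-1: output 0 ✓
  g3 stuck-at-0: output 0 ✓
  g3 stuck-at-1: output 1 ✗
  g4 stuck-at-0: output 0 ✓
  g4 stuck-at-1: output 1 ✗
Consistent faults: {g0 stuck-at-0, g1 stuck-at-1, g2 stuck-at-1, g3 stuck-at-0, g4 stuck-at-0} — 5 in all.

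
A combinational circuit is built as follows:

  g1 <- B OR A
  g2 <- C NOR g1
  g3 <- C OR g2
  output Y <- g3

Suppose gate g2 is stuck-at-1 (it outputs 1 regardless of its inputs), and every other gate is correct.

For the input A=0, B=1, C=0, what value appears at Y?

Propagate with g2 forced: g1=1, g2=1 [stuck-at-1], g3=1.
So Y = 1. (Without the fault it would be 0.)

1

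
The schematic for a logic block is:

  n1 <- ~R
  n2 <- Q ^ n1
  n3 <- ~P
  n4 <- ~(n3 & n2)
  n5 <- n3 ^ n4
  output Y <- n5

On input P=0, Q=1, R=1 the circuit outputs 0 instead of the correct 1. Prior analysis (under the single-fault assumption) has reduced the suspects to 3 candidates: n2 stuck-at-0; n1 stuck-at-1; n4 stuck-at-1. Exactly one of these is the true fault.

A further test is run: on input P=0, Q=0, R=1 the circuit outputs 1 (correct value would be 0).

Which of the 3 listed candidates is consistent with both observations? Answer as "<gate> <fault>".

Evaluate each candidate on input P=0, Q=0, R=1:
  n2 stuck-at-0: n1=0, n2=0 [stuck-at-0], n3=1, n4=1, n5=0 → 0 — eliminated
  n1 stuck-at-1: n1=1 [stuck-at-1], n2=1, n3=1, n4=0, n5=1 → 1 — matches
  n4 stuck-at-1: n1=0, n2=0, n3=1, n4=1 [stuck-at-1], n5=0 → 0 — eliminated
Only n1 stuck-at-1 reproduces the observed 1.

n1 stuck-at-1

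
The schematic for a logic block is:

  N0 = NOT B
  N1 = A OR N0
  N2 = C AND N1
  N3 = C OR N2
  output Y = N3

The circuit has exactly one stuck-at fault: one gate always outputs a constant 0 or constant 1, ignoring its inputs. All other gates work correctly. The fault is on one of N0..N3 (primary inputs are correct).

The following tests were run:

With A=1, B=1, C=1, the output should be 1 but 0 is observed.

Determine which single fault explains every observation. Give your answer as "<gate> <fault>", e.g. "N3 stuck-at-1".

Fault-free values for test 1 (A=1, B=1, C=1): N0=0, N1=1, N2=1, N3=1, giving Y=1. Observed 0.
Test 1: faults giving observed 0 are {N3 stuck-at-0}.
Only N3 stuck-at-0 is consistent with every test.

N3 stuck-at-0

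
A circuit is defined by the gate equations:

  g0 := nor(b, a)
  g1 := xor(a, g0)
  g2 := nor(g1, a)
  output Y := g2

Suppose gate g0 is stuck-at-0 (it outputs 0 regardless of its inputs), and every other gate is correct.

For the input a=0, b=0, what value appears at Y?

1

Propagate with g0 forced: g0=0 [stuck-at-0], g1=0, g2=1.
So Y = 1. (Without the fault it would be 0.)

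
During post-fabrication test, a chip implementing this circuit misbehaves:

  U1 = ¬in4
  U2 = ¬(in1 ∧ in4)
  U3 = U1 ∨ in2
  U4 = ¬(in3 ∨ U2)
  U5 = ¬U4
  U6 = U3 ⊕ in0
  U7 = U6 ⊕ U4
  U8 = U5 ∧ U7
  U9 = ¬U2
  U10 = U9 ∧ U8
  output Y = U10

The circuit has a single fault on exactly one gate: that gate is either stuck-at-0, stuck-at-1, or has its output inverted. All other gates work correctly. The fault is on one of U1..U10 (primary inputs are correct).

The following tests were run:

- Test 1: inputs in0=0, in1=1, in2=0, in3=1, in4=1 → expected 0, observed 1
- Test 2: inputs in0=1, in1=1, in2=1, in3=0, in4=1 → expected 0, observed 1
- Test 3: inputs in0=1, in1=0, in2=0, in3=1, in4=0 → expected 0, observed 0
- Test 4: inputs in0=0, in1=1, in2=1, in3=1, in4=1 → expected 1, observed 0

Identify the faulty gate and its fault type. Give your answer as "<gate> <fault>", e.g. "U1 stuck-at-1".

U8 inverted output

Fault-free values for test 1 (in0=0, in1=1, in2=0, in3=1, in4=1): U1=0, U2=0, U3=0, U4=0, U5=1, U6=0, U7=0, U8=0, U9=1, U10=0, giving Y=0. Observed 1.
Test 1: faults giving observed 1 are {U1 stuck-at-1, U1 inverted output, U3 stuck-at-1, U3 inverted output, U6 stuck-at-1, U6 inverted output, U7 stuck-at-1, U7 inverted output, U8 stuck-at-1, U8 inverted output, U10 stuck-at-1, U10 inverted output}.
Test 2 (in0=1, in1=1, in2=1, in3=0, in4=1): fault-free U1=0, U2=0, U3=1, U4=1, U5=0, U6=0, U7=1, U8=0, U9=1, U10=0 → 0; observed 1. Eliminates U1 stuck-at-1, U1 inverted output, U3 stuck-at-1, U3 inverted output, U6 stuck-at-1, U6 inverted output, U7 stuck-at-1, U7 inverted output.
Test 3 (in0=1, in1=0, in2=0, in3=1, in4=0): fault-free U1=1, U2=1, U3=1, U4=0, U5=1, U6=0, U7=0, U8=0, U9=0, U10=0 → 0; observed 0. Eliminates U10 stuck-at-1, U10 inverted output.
Test 4 (in0=0, in1=1, in2=1, in3=1, in4=1): fault-free U1=0, U2=0, U3=1, U4=0, U5=1, U6=1, U7=1, U8=1, U9=1, U10=1 → 1; observed 0. Eliminates U8 stuck-at-1.
Only U8 inverted output is consistent with every test.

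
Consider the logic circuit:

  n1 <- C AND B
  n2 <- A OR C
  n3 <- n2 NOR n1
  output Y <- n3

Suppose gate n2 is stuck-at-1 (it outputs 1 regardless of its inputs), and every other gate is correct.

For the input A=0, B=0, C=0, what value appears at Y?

0

Propagate with n2 forced: n1=0, n2=1 [stuck-at-1], n3=0.
So Y = 0. (Without the fault it would be 1.)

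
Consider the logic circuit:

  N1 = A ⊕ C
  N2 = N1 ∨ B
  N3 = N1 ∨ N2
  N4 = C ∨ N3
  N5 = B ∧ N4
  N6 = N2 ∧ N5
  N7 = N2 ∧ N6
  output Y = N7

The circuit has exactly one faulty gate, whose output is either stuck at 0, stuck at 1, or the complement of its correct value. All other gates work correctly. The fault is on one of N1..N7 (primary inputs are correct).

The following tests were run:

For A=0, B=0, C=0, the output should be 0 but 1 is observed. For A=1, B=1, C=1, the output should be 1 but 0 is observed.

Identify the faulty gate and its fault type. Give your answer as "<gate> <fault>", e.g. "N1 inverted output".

N7 inverted output

Fault-free values for test 1 (A=0, B=0, C=0): N1=0, N2=0, N3=0, N4=0, N5=0, N6=0, N7=0, giving Y=0. Observed 1.
Test 1: faults giving observed 1 are {N7 stuck-at-1, N7 inverted output}.
Test 2 (A=1, B=1, C=1): fault-free N1=0, N2=1, N3=1, N4=1, N5=1, N6=1, N7=1 → 1; observed 0. Eliminates N7 stuck-at-1.
Only N7 inverted output is consistent with every test.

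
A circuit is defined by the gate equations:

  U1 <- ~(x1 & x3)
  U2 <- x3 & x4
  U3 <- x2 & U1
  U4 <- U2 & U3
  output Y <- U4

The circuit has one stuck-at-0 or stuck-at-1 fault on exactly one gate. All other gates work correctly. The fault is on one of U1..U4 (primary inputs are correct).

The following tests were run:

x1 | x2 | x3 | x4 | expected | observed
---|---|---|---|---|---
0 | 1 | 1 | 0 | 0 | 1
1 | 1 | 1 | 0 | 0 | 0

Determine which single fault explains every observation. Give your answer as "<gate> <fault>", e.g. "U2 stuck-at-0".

U2 stuck-at-1

Fault-free values for test 1 (x1=0, x2=1, x3=1, x4=0): U1=1, U2=0, U3=1, U4=0, giving Y=0. Observed 1.
Test 1: faults giving observed 1 are {U2 stuck-at-1, U4 stuck-at-1}.
Test 2 (x1=1, x2=1, x3=1, x4=0): fault-free U1=0, U2=0, U3=0, U4=0 → 0; observed 0. Eliminates U4 stuck-at-1.
Only U2 stuck-at-1 is consistent with every test.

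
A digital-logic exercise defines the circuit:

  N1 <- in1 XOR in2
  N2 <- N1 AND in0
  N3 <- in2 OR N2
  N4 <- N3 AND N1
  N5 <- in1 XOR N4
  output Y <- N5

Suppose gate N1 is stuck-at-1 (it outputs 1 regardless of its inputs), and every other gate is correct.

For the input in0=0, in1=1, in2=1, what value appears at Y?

0

Propagate with N1 forced: N1=1 [stuck-at-1], N2=0, N3=1, N4=1, N5=0.
So Y = 0. (Without the fault it would be 1.)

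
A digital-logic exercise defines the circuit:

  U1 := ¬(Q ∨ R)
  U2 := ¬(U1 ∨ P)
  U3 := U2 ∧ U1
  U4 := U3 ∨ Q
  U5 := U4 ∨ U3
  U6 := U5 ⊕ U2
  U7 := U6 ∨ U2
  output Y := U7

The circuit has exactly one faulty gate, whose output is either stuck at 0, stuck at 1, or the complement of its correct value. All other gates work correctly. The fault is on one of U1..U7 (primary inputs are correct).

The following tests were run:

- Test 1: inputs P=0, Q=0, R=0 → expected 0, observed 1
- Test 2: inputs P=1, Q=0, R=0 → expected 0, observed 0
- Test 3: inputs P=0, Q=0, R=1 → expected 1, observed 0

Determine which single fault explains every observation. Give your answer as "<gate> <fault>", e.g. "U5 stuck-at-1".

U1 inverted output

Fault-free values for test 1 (P=0, Q=0, R=0): U1=1, U2=0, U3=0, U4=0, U5=0, U6=0, U7=0, giving Y=0. Observed 1.
Test 1: faults giving observed 1 are {U1 stuck-at-0, U1 inverted output, U2 stuck-at-1, U2 inverted output, U3 stuck-at-1, U3 inverted output, U4 stuck-at-1, U4 inverted output, U5 stuck-at-1, U5 inverted output, U6 stuck-at-1, U6 inverted output, U7 stuck-at-1, U7 inverted output}.
Test 2 (P=1, Q=0, R=0): fault-free U1=1, U2=0, U3=0, U4=0, U5=0, U6=0, U7=0 → 0; observed 0. Eliminates U2 stuck-at-1, U2 inverted output, U3 stuck-at-1, U3 inverted output, U4 stuck-at-1, U4 inverted output, U5 stuck-at-1, U5 inverted output, U6 stuck-at-1, U6 inverted output, U7 stuck-at-1, U7 inverted output.
Test 3 (P=0, Q=0, R=1): fault-free U1=0, U2=1, U3=0, U4=0, U5=0, U6=1, U7=1 → 1; observed 0. Eliminates U1 stuck-at-0.
Only U1 inverted output is consistent with every test.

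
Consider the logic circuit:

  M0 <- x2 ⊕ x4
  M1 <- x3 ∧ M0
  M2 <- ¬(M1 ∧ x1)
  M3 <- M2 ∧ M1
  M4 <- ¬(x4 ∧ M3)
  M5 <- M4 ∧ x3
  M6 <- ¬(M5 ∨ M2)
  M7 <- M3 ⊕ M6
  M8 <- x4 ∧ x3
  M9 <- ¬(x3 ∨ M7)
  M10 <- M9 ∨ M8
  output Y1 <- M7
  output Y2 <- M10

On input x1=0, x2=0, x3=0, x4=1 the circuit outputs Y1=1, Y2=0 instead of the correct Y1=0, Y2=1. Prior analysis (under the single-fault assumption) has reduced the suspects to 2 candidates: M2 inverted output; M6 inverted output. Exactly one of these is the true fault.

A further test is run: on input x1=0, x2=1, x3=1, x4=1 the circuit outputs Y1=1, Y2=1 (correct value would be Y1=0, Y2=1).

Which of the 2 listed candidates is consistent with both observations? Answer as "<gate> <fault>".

M6 inverted output

Evaluate each candidate on input x1=0, x2=1, x3=1, x4=1:
  M2 inverted output: M0=0, M1=0, M2=0 [inverted output], M3=0, M4=1, M5=1, M6=0, M7=0, M8=1, M9=0, M10=1 → Y1=0, Y2=1 — eliminated
  M6 inverted output: M0=0, M1=0, M2=1, M3=0, M4=1, M5=1, M6=1 [inverted output], M7=1, M8=1, M9=0, M10=1 → Y1=1, Y2=1 — matches
Only M6 inverted output reproduces the observed Y1=1, Y2=1.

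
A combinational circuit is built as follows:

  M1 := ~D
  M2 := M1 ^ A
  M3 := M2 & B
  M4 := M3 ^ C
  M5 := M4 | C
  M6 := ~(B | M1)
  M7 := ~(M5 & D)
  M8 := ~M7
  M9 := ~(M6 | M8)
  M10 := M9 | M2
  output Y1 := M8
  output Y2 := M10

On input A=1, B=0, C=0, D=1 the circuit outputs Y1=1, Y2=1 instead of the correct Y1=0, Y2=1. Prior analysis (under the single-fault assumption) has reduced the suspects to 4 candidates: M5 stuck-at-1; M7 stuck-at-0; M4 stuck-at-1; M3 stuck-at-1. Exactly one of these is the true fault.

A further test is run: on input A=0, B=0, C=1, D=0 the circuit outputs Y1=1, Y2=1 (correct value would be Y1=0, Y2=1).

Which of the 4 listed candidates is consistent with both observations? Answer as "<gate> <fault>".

Evaluate each candidate on input A=0, B=0, C=1, D=0:
  M5 stuck-at-1: M1=1, M2=1, M3=0, M4=1, M5=1 [stuck-at-1], M6=0, M7=1, M8=0, M9=1, M10=1 → Y1=0, Y2=1 — eliminated
  M7 stuck-at-0: M1=1, M2=1, M3=0, M4=1, M5=1, M6=0, M7=0 [stuck-at-0], M8=1, M9=0, M10=1 → Y1=1, Y2=1 — matches
  M4 stuck-at-1: M1=1, M2=1, M3=0, M4=1 [stuck-at-1], M5=1, M6=0, M7=1, M8=0, M9=1, M10=1 → Y1=0, Y2=1 — eliminated
  M3 stuck-at-1: M1=1, M2=1, M3=1 [stuck-at-1], M4=0, M5=1, M6=0, M7=1, M8=0, M9=1, M10=1 → Y1=0, Y2=1 — eliminated
Only M7 stuck-at-0 reproduces the observed Y1=1, Y2=1.

M7 stuck-at-0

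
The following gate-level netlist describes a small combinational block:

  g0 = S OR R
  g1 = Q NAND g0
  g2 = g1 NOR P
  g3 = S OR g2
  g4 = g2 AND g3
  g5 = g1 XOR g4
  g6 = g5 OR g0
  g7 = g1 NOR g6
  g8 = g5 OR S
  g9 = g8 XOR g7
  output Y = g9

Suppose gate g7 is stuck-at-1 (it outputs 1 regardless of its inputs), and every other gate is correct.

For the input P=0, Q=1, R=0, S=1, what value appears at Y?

Propagate with g7 forced: g0=1, g1=0, g2=1, g3=1, g4=1, g5=1, g6=1, g7=1 [stuck-at-1], g8=1, g9=0.
So Y = 0. (Without the fault it would be 1.)

0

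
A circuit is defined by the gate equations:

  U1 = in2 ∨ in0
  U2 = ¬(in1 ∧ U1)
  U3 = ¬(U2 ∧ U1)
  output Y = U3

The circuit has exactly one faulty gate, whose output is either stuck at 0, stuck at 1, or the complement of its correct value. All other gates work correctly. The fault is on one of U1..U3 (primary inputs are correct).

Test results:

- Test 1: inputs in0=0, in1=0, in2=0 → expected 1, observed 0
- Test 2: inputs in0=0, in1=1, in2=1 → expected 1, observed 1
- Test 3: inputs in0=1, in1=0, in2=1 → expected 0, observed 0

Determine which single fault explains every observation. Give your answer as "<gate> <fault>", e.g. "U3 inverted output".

U1 stuck-at-1

Fault-free values for test 1 (in0=0, in1=0, in2=0): U1=0, U2=1, U3=1, giving Y=1. Observed 0.
Test 1: faults giving observed 0 are {U1 stuck-at-1, U1 inverted output, U3 stuck-at-0, U3 inverted output}.
Test 2 (in0=0, in1=1, in2=1): fault-free U1=1, U2=0, U3=1 → 1; observed 1. Eliminates U3 stuck-at-0, U3 inverted output.
Test 3 (in0=1, in1=0, in2=1): fault-free U1=1, U2=1, U3=0 → 0; observed 0. Eliminates U1 inverted output.
Only U1 stuck-at-1 is consistent with every test.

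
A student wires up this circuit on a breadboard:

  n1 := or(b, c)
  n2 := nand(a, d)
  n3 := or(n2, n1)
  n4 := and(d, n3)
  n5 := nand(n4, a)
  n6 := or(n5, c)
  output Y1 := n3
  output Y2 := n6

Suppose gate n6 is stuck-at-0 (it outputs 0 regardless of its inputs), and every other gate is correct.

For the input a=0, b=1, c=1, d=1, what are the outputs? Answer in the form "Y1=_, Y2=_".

Y1=1, Y2=0

Propagate with n6 forced: n1=1, n2=1, n3=1, n4=1, n5=1, n6=0 [stuck-at-0].
So the outputs are Y1=1, Y2=0. (Without the fault they would be Y1=1, Y2=1.)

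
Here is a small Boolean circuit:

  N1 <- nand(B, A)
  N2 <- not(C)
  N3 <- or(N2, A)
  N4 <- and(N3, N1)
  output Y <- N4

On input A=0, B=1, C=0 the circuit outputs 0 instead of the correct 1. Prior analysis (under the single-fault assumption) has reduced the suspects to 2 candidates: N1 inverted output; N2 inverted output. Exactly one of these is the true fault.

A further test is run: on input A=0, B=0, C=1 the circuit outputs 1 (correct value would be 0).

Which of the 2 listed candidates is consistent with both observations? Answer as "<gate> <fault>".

N2 inverted output

Evaluate each candidate on input A=0, B=0, C=1:
  N1 inverted output: N1=0 [inverted output], N2=0, N3=0, N4=0 → 0 — eliminated
  N2 inverted output: N1=1, N2=1 [inverted output], N3=1, N4=1 → 1 — matches
Only N2 inverted output reproduces the observed 1.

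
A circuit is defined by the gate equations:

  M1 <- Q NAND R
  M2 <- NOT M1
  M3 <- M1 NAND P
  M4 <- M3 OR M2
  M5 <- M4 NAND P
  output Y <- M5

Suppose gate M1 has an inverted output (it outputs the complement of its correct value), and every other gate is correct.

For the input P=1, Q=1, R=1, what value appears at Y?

1

Propagate with M1 forced: M1=1 [inverted output], M2=0, M3=0, M4=0, M5=1.
So Y = 1. (Without the fault it would be 0.)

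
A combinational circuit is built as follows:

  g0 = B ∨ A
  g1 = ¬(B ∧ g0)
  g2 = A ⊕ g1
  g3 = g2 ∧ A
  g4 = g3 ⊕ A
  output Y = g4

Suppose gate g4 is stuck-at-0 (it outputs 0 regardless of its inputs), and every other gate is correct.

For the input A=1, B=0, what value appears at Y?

Propagate with g4 forced: g0=1, g1=1, g2=0, g3=0, g4=0 [stuck-at-0].
So Y = 0. (Without the fault it would be 1.)

0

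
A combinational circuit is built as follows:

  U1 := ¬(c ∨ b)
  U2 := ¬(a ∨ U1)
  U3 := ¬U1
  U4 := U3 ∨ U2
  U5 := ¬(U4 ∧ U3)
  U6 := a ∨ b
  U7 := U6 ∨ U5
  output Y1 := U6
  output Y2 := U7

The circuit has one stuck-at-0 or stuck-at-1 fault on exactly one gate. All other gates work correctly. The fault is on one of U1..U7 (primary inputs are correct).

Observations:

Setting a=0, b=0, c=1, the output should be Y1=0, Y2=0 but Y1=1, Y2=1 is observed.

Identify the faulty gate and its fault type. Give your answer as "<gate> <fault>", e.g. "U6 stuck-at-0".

Fault-free values for test 1 (a=0, b=0, c=1): U1=0, U2=1, U3=1, U4=1, U5=0, U6=0, U7=0, giving Y1=0, Y2=0. Observed Y1=1, Y2=1.
Test 1: faults giving observed Y1=1, Y2=1 are {U6 stuck-at-1}.
Only U6 stuck-at-1 is consistent with every test.

U6 stuck-at-1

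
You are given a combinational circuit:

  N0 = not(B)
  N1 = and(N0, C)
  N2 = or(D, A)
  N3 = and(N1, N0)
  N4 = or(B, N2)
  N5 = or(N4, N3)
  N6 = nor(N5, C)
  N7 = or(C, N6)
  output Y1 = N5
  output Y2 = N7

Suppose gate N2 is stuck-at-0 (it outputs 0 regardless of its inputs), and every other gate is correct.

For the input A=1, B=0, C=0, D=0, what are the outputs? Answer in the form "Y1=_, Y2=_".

Propagate with N2 forced: N0=1, N1=0, N2=0 [stuck-at-0], N3=0, N4=0, N5=0, N6=1, N7=1.
So the outputs are Y1=0, Y2=1. (Without the fault they would be Y1=1, Y2=0.)

Y1=0, Y2=1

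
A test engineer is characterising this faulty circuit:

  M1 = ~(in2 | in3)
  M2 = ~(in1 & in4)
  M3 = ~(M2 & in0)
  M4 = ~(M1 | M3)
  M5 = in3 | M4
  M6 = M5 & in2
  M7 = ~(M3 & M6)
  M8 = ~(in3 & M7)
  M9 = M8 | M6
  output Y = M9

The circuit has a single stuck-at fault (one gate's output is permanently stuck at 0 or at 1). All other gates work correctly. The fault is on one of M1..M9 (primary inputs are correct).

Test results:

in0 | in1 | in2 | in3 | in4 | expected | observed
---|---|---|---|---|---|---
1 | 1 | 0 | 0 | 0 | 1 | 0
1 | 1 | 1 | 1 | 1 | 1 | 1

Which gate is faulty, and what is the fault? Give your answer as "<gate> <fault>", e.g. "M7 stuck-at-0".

M8 stuck-at-0

Fault-free values for test 1 (in0=1, in1=1, in2=0, in3=0, in4=0): M1=1, M2=1, M3=0, M4=0, M5=0, M6=0, M7=1, M8=1, M9=1, giving Y=1. Observed 0.
Test 1: faults giving observed 0 are {M8 stuck-at-0, M9 stuck-at-0}.
Test 2 (in0=1, in1=1, in2=1, in3=1, in4=1): fault-free M1=0, M2=0, M3=1, M4=0, M5=1, M6=1, M7=0, M8=1, M9=1 → 1; observed 1. Eliminates M9 stuck-at-0.
Only M8 stuck-at-0 is consistent with every test.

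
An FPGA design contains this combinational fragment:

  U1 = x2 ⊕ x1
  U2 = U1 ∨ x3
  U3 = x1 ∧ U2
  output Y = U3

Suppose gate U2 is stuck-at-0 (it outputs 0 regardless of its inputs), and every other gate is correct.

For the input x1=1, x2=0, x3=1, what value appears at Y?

0

Propagate with U2 forced: U1=1, U2=0 [stuck-at-0], U3=0.
So Y = 0. (Without the fault it would be 1.)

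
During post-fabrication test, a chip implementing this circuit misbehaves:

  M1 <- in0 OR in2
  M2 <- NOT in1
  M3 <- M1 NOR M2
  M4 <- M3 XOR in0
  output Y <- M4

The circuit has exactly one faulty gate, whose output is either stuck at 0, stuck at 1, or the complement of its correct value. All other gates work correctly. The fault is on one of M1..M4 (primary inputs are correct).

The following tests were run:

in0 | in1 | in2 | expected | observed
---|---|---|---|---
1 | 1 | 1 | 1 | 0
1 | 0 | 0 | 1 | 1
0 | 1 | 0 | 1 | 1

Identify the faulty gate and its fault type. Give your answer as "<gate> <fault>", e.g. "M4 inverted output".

Fault-free values for test 1 (in0=1, in1=1, in2=1): M1=1, M2=0, M3=0, M4=1, giving Y=1. Observed 0.
Test 1: faults giving observed 0 are {M1 stuck-at-0, M1 inverted output, M3 stuck-at-1, M3 inverted output, M4 stuck-at-0, M4 inverted output}.
Test 2 (in0=1, in1=0, in2=0): fault-free M1=1, M2=1, M3=0, M4=1 → 1; observed 1. Eliminates M3 stuck-at-1, M3 inverted output, M4 stuck-at-0, M4 inverted output.
Test 3 (in0=0, in1=1, in2=0): fault-free M1=0, M2=0, M3=1, M4=1 → 1; observed 1. Eliminates M1 inverted output.
Only M1 stuck-at-0 is consistent with every test.

M1 stuck-at-0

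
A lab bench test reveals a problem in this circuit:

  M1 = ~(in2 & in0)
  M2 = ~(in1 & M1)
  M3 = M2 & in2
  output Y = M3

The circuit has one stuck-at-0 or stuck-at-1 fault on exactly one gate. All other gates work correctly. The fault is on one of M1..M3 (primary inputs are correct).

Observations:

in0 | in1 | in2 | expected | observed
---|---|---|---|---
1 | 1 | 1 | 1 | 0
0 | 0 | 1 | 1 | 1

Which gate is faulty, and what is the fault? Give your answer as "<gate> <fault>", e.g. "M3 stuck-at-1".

M1 stuck-at-1

Fault-free values for test 1 (in0=1, in1=1, in2=1): M1=0, M2=1, M3=1, giving Y=1. Observed 0.
Test 1: faults giving observed 0 are {M1 stuck-at-1, M2 stuck-at-0, M3 stuck-at-0}.
Test 2 (in0=0, in1=0, in2=1): fault-free M1=1, M2=1, M3=1 → 1; observed 1. Eliminates M2 stuck-at-0, M3 stuck-at-0.
Only M1 stuck-at-1 is consistent with every test.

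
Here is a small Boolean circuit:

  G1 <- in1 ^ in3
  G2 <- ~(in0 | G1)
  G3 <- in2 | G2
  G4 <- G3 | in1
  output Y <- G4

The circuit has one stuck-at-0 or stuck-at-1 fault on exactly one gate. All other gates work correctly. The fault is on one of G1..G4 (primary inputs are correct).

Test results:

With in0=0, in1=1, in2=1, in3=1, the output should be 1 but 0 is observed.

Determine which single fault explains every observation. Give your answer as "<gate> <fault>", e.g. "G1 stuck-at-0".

G4 stuck-at-0

Fault-free values for test 1 (in0=0, in1=1, in2=1, in3=1): G1=0, G2=1, G3=1, G4=1, giving Y=1. Observed 0.
Test 1: faults giving observed 0 are {G4 stuck-at-0}.
Only G4 stuck-at-0 is consistent with every test.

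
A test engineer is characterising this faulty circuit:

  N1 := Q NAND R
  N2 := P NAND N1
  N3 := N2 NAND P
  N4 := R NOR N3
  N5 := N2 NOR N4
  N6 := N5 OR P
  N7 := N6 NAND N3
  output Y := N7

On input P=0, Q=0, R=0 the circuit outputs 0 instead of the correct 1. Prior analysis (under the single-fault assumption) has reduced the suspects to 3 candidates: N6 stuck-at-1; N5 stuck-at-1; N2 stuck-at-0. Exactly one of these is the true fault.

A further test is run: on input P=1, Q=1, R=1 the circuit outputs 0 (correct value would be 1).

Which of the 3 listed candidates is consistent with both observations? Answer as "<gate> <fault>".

Evaluate each candidate on input P=1, Q=1, R=1:
  N6 stuck-at-1: N1=0, N2=1, N3=0, N4=0, N5=0, N6=1 [stuck-at-1], N7=1 → 1 — eliminated
  N5 stuck-at-1: N1=0, N2=1, N3=0, N4=0, N5=1 [stuck-at-1], N6=1, N7=1 → 1 — eliminated
  N2 stuck-at-0: N1=0, N2=0 [stuck-at-0], N3=1, N4=0, N5=1, N6=1, N7=0 → 0 — matches
Only N2 stuck-at-0 reproduces the observed 0.

N2 stuck-at-0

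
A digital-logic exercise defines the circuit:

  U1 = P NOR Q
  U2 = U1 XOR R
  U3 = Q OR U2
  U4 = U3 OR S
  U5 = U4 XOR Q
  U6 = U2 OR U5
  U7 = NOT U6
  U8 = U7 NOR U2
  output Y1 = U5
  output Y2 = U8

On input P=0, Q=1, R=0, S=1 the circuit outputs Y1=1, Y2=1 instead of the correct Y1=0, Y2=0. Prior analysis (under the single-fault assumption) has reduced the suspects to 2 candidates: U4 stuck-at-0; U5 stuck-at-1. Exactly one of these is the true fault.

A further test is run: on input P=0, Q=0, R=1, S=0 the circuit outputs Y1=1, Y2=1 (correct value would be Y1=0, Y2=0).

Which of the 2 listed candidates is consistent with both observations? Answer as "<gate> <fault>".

U5 stuck-at-1

Evaluate each candidate on input P=0, Q=0, R=1, S=0:
  U4 stuck-at-0: U1=1, U2=0, U3=0, U4=0 [stuck-at-0], U5=0, U6=0, U7=1, U8=0 → Y1=0, Y2=0 — eliminated
  U5 stuck-at-1: U1=1, U2=0, U3=0, U4=0, U5=1 [stuck-at-1], U6=1, U7=0, U8=1 → Y1=1, Y2=1 — matches
Only U5 stuck-at-1 reproduces the observed Y1=1, Y2=1.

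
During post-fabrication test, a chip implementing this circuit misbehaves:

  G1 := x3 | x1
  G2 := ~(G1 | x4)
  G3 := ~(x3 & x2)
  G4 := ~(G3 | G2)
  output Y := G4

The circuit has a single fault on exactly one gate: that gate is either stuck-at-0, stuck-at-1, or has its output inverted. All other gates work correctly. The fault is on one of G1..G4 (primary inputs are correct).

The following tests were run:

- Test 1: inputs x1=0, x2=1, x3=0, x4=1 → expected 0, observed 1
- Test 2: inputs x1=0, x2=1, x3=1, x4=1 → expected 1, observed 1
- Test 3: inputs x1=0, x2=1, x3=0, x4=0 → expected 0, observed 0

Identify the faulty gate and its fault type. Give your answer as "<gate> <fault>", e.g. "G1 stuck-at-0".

G3 stuck-at-0

Fault-free values for test 1 (x1=0, x2=1, x3=0, x4=1): G1=0, G2=0, G3=1, G4=0, giving Y=0. Observed 1.
Test 1: faults giving observed 1 are {G3 stuck-at-0, G3 inverted output, G4 stuck-at-1, G4 inverted output}.
Test 2 (x1=0, x2=1, x3=1, x4=1): fault-free G1=1, G2=0, G3=0, G4=1 → 1; observed 1. Eliminates G3 inverted output, G4 inverted output.
Test 3 (x1=0, x2=1, x3=0, x4=0): fault-free G1=0, G2=1, G3=1, G4=0 → 0; observed 0. Eliminates G4 stuck-at-1.
Only G3 stuck-at-0 is consistent with every test.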